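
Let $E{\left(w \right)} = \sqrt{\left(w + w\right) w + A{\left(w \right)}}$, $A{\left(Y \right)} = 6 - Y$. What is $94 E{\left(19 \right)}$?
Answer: $94 \sqrt{709} \approx 2502.9$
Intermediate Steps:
$E{\left(w \right)} = \sqrt{6 - w + 2 w^{2}}$ ($E{\left(w \right)} = \sqrt{\left(w + w\right) w - \left(-6 + w\right)} = \sqrt{2 w w - \left(-6 + w\right)} = \sqrt{2 w^{2} - \left(-6 + w\right)} = \sqrt{6 - w + 2 w^{2}}$)
$94 E{\left(19 \right)} = 94 \sqrt{6 - 19 + 2 \cdot 19^{2}} = 94 \sqrt{6 - 19 + 2 \cdot 361} = 94 \sqrt{6 - 19 + 722} = 94 \sqrt{709}$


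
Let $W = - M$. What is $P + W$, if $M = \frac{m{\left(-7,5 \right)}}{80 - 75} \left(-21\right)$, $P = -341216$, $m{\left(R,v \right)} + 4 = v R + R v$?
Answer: $- \frac{1707634}{5} \approx -3.4153 \cdot 10^{5}$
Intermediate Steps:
$m{\left(R,v \right)} = -4 + 2 R v$ ($m{\left(R,v \right)} = -4 + \left(v R + R v\right) = -4 + \left(R v + R v\right) = -4 + 2 R v$)
$M = \frac{1554}{5}$ ($M = \frac{-4 + 2 \left(-7\right) 5}{80 - 75} \left(-21\right) = \frac{-4 - 70}{5} \left(-21\right) = \frac{1}{5} \left(-74\right) \left(-21\right) = \left(- \frac{74}{5}\right) \left(-21\right) = \frac{1554}{5} \approx 310.8$)
$W = - \frac{1554}{5}$ ($W = \left(-1\right) \frac{1554}{5} = - \frac{1554}{5} \approx -310.8$)
$P + W = -341216 - \frac{1554}{5} = - \frac{1707634}{5}$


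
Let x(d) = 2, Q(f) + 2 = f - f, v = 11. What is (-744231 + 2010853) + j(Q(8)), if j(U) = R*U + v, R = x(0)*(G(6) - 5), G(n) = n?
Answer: 1266629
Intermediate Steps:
Q(f) = -2 (Q(f) = -2 + (f - f) = -2 + 0 = -2)
R = 2 (R = 2*(6 - 5) = 2*1 = 2)
j(U) = 11 + 2*U (j(U) = 2*U + 11 = 11 + 2*U)
(-744231 + 2010853) + j(Q(8)) = (-744231 + 2010853) + (11 + 2*(-2)) = 1266622 + (11 - 4) = 1266622 + 7 = 1266629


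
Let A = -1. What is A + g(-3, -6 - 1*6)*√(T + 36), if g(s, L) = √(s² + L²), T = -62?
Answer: -1 + 3*I*√442 ≈ -1.0 + 63.071*I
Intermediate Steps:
g(s, L) = √(L² + s²)
A + g(-3, -6 - 1*6)*√(T + 36) = -1 + √((-6 - 1*6)² + (-3)²)*√(-62 + 36) = -1 + √((-6 - 6)² + 9)*√(-26) = -1 + √((-12)² + 9)*(I*√26) = -1 + √(144 + 9)*(I*√26) = -1 + √153*(I*√26) = -1 + (3*√17)*(I*√26) = -1 + 3*I*√442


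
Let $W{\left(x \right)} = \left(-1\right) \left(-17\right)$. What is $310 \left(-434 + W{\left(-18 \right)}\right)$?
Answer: $-129270$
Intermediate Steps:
$W{\left(x \right)} = 17$
$310 \left(-434 + W{\left(-18 \right)}\right) = 310 \left(-434 + 17\right) = 310 \left(-417\right) = -129270$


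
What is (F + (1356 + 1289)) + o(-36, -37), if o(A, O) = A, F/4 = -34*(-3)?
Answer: 3017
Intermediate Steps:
F = 408 (F = 4*(-34*(-3)) = 4*102 = 408)
(F + (1356 + 1289)) + o(-36, -37) = (408 + (1356 + 1289)) - 36 = (408 + 2645) - 36 = 3053 - 36 = 3017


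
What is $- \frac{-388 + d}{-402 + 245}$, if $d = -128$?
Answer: $- \frac{516}{157} \approx -3.2866$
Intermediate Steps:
$- \frac{-388 + d}{-402 + 245} = - \frac{-388 - 128}{-402 + 245} = - \frac{-516}{-157} = - \frac{\left(-516\right) \left(-1\right)}{157} = \left(-1\right) \frac{516}{157} = - \frac{516}{157}$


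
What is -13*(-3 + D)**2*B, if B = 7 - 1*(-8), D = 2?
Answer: -195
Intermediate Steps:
B = 15 (B = 7 + 8 = 15)
-13*(-3 + D)**2*B = -13*(-3 + 2)**2*15 = -13*(-1)**2*15 = -13*15 = -195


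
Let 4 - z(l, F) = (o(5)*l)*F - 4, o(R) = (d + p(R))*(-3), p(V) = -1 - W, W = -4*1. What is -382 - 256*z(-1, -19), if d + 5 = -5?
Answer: 99714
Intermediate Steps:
d = -10 (d = -5 - 5 = -10)
W = -4
p(V) = 3 (p(V) = -1 - 1*(-4) = -1 + 4 = 3)
o(R) = 21 (o(R) = (-10 + 3)*(-3) = -7*(-3) = 21)
z(l, F) = 8 - 21*F*l (z(l, F) = 4 - ((21*l)*F - 4) = 4 - (21*F*l - 4) = 4 - (-4 + 21*F*l) = 4 + (4 - 21*F*l) = 8 - 21*F*l)
-382 - 256*z(-1, -19) = -382 - 256*(8 - 21*(-19)*(-1)) = -382 - 256*(8 - 399) = -382 - 256*(-391) = -382 + 100096 = 99714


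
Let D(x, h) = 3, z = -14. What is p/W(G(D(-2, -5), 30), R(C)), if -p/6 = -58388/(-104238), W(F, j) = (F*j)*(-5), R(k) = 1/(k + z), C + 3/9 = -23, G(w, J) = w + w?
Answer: -3269728/781785 ≈ -4.1824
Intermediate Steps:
G(w, J) = 2*w
C = -70/3 (C = -⅓ - 23 = -70/3 ≈ -23.333)
R(k) = 1/(-14 + k) (R(k) = 1/(k - 14) = 1/(-14 + k))
W(F, j) = -5*F*j
p = -58388/17373 (p = -(-350328)/(-104238) = -(-350328)*(-1)/104238 = -6*29194/52119 = -58388/17373 ≈ -3.3608)
p/W(G(D(-2, -5), 30), R(C)) = -58388/(17373*((-5*2*3/(-14 - 70/3)))) = -58388/(17373*((-5*6/(-112/3)))) = -58388/(17373*((-5*6*(-3/112)))) = -58388/(17373*45/56) = -58388/17373*56/45 = -3269728/781785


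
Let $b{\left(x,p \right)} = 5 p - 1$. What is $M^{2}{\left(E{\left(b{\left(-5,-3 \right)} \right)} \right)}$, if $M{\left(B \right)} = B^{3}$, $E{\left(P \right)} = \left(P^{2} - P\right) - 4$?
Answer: $370517533364224$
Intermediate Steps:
$b{\left(x,p \right)} = -1 + 5 p$
$E{\left(P \right)} = -4 + P^{2} - P$
$M^{2}{\left(E{\left(b{\left(-5,-3 \right)} \right)} \right)} = \left(\left(-4 + \left(-1 + 5 \left(-3\right)\right)^{2} - \left(-1 + 5 \left(-3\right)\right)\right)^{3}\right)^{2} = \left(\left(-4 + \left(-1 - 15\right)^{2} - \left(-1 - 15\right)\right)^{3}\right)^{2} = \left(\left(-4 + \left(-16\right)^{2} - -16\right)^{3}\right)^{2} = \left(\left(-4 + 256 + 16\right)^{3}\right)^{2} = \left(268^{3}\right)^{2} = 19248832^{2} = 370517533364224$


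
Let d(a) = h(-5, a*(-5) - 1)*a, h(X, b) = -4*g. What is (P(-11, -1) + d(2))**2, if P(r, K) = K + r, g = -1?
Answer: 16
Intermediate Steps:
h(X, b) = 4 (h(X, b) = -4*(-1) = 4)
d(a) = 4*a
(P(-11, -1) + d(2))**2 = ((-1 - 11) + 4*2)**2 = (-12 + 8)**2 = (-4)**2 = 16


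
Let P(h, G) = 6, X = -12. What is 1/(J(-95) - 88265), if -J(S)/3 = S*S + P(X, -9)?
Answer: -1/115358 ≈ -8.6687e-6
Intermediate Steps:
J(S) = -18 - 3*S**2 (J(S) = -3*(S*S + 6) = -3*(S**2 + 6) = -3*(6 + S**2) = -18 - 3*S**2)
1/(J(-95) - 88265) = 1/((-18 - 3*(-95)**2) - 88265) = 1/((-18 - 3*9025) - 88265) = 1/((-18 - 27075) - 88265) = 1/(-27093 - 88265) = 1/(-115358) = -1/115358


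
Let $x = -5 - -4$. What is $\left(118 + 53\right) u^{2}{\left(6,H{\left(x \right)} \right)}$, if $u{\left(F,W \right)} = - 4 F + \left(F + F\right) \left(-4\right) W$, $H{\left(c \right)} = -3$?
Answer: $2462400$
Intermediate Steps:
$x = -1$ ($x = -5 + 4 = -1$)
$u{\left(F,W \right)} = - 4 F - 8 F W$ ($u{\left(F,W \right)} = - 4 F + 2 F \left(-4\right) W = - 4 F + - 8 F W = - 4 F - 8 F W$)
$\left(118 + 53\right) u^{2}{\left(6,H{\left(x \right)} \right)} = \left(118 + 53\right) \left(\left(-4\right) 6 \left(1 + 2 \left(-3\right)\right)\right)^{2} = 171 \left(\left(-4\right) 6 \left(1 - 6\right)\right)^{2} = 171 \left(\left(-4\right) 6 \left(-5\right)\right)^{2} = 171 \cdot 120^{2} = 171 \cdot 14400 = 2462400$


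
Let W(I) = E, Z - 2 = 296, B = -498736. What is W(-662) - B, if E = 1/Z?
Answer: 148623329/298 ≈ 4.9874e+5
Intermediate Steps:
Z = 298 (Z = 2 + 296 = 298)
E = 1/298 ≈ 0.0033557
W(I) = 1/298
W(-662) - B = 1/298 - 1*(-498736) = 1/298 + 498736 = 148623329/298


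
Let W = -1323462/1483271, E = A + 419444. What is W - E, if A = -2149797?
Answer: 2566581101201/1483271 ≈ 1.7304e+6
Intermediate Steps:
E = -1730353 (E = -2149797 + 419444 = -1730353)
W = -1323462/1483271 (W = -1323462*1/1483271 = -1323462/1483271 ≈ -0.89226)
W - E = -1323462/1483271 - 1*(-1730353) = -1323462/1483271 + 1730353 = 2566581101201/1483271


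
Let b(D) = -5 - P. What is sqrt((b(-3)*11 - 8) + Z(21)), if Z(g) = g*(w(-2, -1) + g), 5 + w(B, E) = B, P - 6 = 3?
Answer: 2*sqrt(33) ≈ 11.489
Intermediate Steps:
P = 9 (P = 6 + 3 = 9)
w(B, E) = -5 + B
b(D) = -14 (b(D) = -5 - 1*9 = -5 - 9 = -14)
Z(g) = g*(-7 + g) (Z(g) = g*((-5 - 2) + g) = g*(-7 + g))
sqrt((b(-3)*11 - 8) + Z(21)) = sqrt((-14*11 - 8) + 21*(-7 + 21)) = sqrt((-154 - 8) + 21*14) = sqrt(-162 + 294) = sqrt(132) = 2*sqrt(33)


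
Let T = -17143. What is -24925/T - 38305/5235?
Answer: -105236048/17948721 ≈ -5.8632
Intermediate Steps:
-24925/T - 38305/5235 = -24925/(-17143) - 38305/5235 = -24925*(-1/17143) - 38305*1/5235 = 24925/17143 - 7661/1047 = -105236048/17948721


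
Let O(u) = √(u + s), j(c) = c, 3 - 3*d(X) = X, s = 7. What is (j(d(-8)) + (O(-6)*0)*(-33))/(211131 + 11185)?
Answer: 11/666948 ≈ 1.6493e-5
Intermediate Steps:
d(X) = 1 - X/3
O(u) = √(7 + u) (O(u) = √(u + 7) = √(7 + u))
(j(d(-8)) + (O(-6)*0)*(-33))/(211131 + 11185) = ((1 - ⅓*(-8)) + (√(7 - 6)*0)*(-33))/(211131 + 11185) = ((1 + 8/3) + (√1*0)*(-33))/222316 = (11/3 + (1*0)*(-33))*(1/222316) = (11/3 + 0*(-33))*(1/222316) = (11/3 + 0)*(1/222316) = (11/3)*(1/222316) = 11/666948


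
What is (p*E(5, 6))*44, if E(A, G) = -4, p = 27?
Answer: -4752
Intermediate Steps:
(p*E(5, 6))*44 = (27*(-4))*44 = -108*44 = -4752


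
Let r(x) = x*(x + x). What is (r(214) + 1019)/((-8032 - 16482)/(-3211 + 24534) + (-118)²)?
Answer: 1974744353/296876938 ≈ 6.6517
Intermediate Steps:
r(x) = 2*x² (r(x) = x*(2*x) = 2*x²)
(r(214) + 1019)/((-8032 - 16482)/(-3211 + 24534) + (-118)²) = (2*214² + 1019)/((-8032 - 16482)/(-3211 + 24534) + (-118)²) = (2*45796 + 1019)/(-24514/21323 + 13924) = (91592 + 1019)/(-24514*1/21323 + 13924) = 92611/(-24514/21323 + 13924) = 92611/(296876938/21323) = 92611*(21323/296876938) = 1974744353/296876938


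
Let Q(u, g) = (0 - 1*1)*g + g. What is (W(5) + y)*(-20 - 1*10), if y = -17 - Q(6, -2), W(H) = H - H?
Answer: 510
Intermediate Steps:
Q(u, g) = 0 (Q(u, g) = (0 - 1)*g + g = -g + g = 0)
W(H) = 0
y = -17 (y = -17 - 1*0 = -17 + 0 = -17)
(W(5) + y)*(-20 - 1*10) = (0 - 17)*(-20 - 1*10) = -17*(-20 - 10) = -17*(-30) = 510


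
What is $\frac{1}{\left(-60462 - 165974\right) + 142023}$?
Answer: $- \frac{1}{84413} \approx -1.1847 \cdot 10^{-5}$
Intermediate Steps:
$\frac{1}{\left(-60462 - 165974\right) + 142023} = \frac{1}{-226436 + 142023} = \frac{1}{-84413} = - \frac{1}{84413}$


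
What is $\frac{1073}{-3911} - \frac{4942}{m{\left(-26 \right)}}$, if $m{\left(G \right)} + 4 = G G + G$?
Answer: $- \frac{10010660}{1263253} \approx -7.9245$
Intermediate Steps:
$m{\left(G \right)} = -4 + G + G^{2}$ ($m{\left(G \right)} = -4 + \left(G G + G\right) = -4 + \left(G^{2} + G\right) = -4 + \left(G + G^{2}\right) = -4 + G + G^{2}$)
$\frac{1073}{-3911} - \frac{4942}{m{\left(-26 \right)}} = \frac{1073}{-3911} - \frac{4942}{-4 - 26 + \left(-26\right)^{2}} = 1073 \left(- \frac{1}{3911}\right) - \frac{4942}{-4 - 26 + 676} = - \frac{1073}{3911} - \frac{4942}{646} = - \frac{1073}{3911} - \frac{2471}{323} = - \frac{10010660}{1263253}$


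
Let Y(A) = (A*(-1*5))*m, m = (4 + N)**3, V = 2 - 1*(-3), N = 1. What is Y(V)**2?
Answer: 9765625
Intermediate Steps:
V = 5 (V = 2 + 3 = 5)
m = 125 (m = (4 + 1)**3 = 5**3 = 125)
Y(A) = -625*A (Y(A) = (A*(-1*5))*125 = (A*(-5))*125 = -5*A*125 = -625*A)
Y(V)**2 = (-625*5)**2 = (-3125)**2 = 9765625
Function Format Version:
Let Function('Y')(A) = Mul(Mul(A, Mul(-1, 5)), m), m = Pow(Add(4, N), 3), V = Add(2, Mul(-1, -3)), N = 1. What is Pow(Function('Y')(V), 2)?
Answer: 9765625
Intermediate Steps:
V = 5 (V = Add(2, 3) = 5)
m = 125 (m = Pow(Add(4, 1), 3) = Pow(5, 3) = 125)
Function('Y')(A) = Mul(-625, A) (Function('Y')(A) = Mul(Mul(A, Mul(-1, 5)), 125) = Mul(Mul(A, -5), 125) = Mul(Mul(-5, A), 125) = Mul(-625, A))
Pow(Function('Y')(V), 2) = Pow(Mul(-625, 5), 2) = Pow(-3125, 2) = 9765625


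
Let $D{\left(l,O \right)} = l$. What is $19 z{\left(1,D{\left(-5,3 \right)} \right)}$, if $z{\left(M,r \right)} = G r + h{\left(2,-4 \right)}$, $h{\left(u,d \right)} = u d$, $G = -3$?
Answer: $133$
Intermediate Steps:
$h{\left(u,d \right)} = d u$
$z{\left(M,r \right)} = -8 - 3 r$ ($z{\left(M,r \right)} = - 3 r - 8 = -8 - 3 r$)
$19 z{\left(1,D{\left(-5,3 \right)} \right)} = 19 \left(-8 - -15\right) = 19 \left(-8 + 15\right) = 19 \cdot 7 = 133$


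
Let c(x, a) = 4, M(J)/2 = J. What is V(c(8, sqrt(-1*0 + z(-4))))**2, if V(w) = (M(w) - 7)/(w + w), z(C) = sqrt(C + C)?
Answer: 1/64 ≈ 0.015625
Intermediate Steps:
z(C) = sqrt(2)*sqrt(C) (z(C) = sqrt(2*C) = sqrt(2)*sqrt(C))
M(J) = 2*J
V(w) = (-7 + 2*w)/(2*w) (V(w) = (2*w - 7)/(w + w) = (-7 + 2*w)/((2*w)) = (-7 + 2*w)*(1/(2*w)) = (-7 + 2*w)/(2*w))
V(c(8, sqrt(-1*0 + z(-4))))**2 = ((-7/2 + 4)/4)**2 = ((1/4)*(1/2))**2 = (1/8)**2 = 1/64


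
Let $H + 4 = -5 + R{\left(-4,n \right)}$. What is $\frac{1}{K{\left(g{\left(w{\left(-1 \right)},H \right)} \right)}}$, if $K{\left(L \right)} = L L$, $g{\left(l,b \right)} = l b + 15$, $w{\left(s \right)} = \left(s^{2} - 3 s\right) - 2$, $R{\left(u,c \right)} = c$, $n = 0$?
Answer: $\frac{1}{9} \approx 0.11111$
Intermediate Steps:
$w{\left(s \right)} = -2 + s^{2} - 3 s$
$H = -9$ ($H = -4 + \left(-5 + 0\right) = -4 - 5 = -9$)
$g{\left(l,b \right)} = 15 + b l$ ($g{\left(l,b \right)} = b l + 15 = 15 + b l$)
$K{\left(L \right)} = L^{2}$
$\frac{1}{K{\left(g{\left(w{\left(-1 \right)},H \right)} \right)}} = \frac{1}{\left(15 - 9 \left(-2 + \left(-1\right)^{2} - -3\right)\right)^{2}} = \frac{1}{\left(15 - 9 \left(-2 + 1 + 3\right)\right)^{2}} = \frac{1}{\left(15 - 18\right)^{2}} = \frac{1}{\left(-3\right)^{2}} = \frac{1}{9}$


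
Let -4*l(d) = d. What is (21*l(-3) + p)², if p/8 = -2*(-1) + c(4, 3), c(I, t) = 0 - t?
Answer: 961/16 ≈ 60.063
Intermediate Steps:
c(I, t) = -t
l(d) = -d/4
p = -8 (p = 8*(-2*(-1) - 1*3) = 8*(2 - 3) = 8*(-1) = -8)
(21*l(-3) + p)² = (21*(-¼*(-3)) - 8)² = (21*(¾) - 8)² = (63/4 - 8)² = (31/4)² = 961/16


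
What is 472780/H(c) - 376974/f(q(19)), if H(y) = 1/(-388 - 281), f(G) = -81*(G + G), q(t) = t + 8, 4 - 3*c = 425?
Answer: -8539822813/27 ≈ -3.1629e+8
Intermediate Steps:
c = -421/3 (c = 4/3 - ⅓*425 = 4/3 - 425/3 = -421/3 ≈ -140.33)
q(t) = 8 + t
f(G) = -162*G
H(y) = -1/669 (H(y) = 1/(-669) = -1/669)
472780/H(c) - 376974/f(q(19)) = 472780/(-1/669) - 376974*(-1/(162*(8 + 19))) = 472780*(-669) - 376974/((-162*27)) = -316289820 - 376974/(-4374) = -316289820 - 376974*(-1/4374) = -316289820 + 2327/27 = -8539822813/27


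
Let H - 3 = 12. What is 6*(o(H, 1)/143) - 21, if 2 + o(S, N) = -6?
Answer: -3051/143 ≈ -21.336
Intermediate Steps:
H = 15 (H = 3 + 12 = 15)
o(S, N) = -8 (o(S, N) = -2 - 6 = -8)
6*(o(H, 1)/143) - 21 = 6*(-8/143) - 21 = -48/143 - 21 = -3051/143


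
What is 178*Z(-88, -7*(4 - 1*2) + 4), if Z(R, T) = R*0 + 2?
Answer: 356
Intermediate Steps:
Z(R, T) = 2 (Z(R, T) = 0 + 2 = 2)
178*Z(-88, -7*(4 - 1*2) + 4) = 178*2 = 356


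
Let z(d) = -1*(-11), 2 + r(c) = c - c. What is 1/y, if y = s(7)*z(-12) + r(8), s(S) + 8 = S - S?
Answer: -1/90 ≈ -0.011111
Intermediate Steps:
s(S) = -8 (s(S) = -8 + (S - S) = -8 + 0 = -8)
r(c) = -2 (r(c) = -2 + (c - c) = -2 + 0 = -2)
z(d) = 11
y = -90 (y = -8*11 - 2 = -88 - 2 = -90)
1/y = 1/(-90) = -1/90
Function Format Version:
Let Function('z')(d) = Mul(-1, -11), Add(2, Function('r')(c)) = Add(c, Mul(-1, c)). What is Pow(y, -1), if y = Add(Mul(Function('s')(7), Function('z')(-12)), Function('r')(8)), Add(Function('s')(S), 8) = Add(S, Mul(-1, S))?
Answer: Rational(-1, 90) ≈ -0.011111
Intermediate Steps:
Function('s')(S) = -8 (Function('s')(S) = Add(-8, Add(S, Mul(-1, S))) = Add(-8, 0) = -8)
Function('r')(c) = -2 (Function('r')(c) = Add(-2, Add(c, Mul(-1, c))) = Add(-2, 0) = -2)
Function('z')(d) = 11
y = -90 (y = Add(Mul(-8, 11), -2) = Add(-88, -2) = -90)
Pow(y, -1) = Pow(-90, -1) = Rational(-1, 90)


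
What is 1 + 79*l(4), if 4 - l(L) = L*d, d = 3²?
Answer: -2527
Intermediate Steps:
d = 9
l(L) = 4 - 9*L (l(L) = 4 - L*9 = 4 - 9*L)
1 + 79*l(4) = 1 + 79*(4 - 9*4) = 1 + 79*(4 - 36) = 1 + 79*(-32) = 1 - 2528 = -2527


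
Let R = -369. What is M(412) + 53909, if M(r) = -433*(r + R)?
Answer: 35290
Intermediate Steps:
M(r) = 159777 - 433*r (M(r) = -433*(r - 369) = -433*(-369 + r) = 159777 - 433*r)
M(412) + 53909 = (159777 - 433*412) + 53909 = (159777 - 178396) + 53909 = -18619 + 53909 = 35290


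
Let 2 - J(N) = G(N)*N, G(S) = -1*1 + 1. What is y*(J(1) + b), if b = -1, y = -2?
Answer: -2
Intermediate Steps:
G(S) = 0 (G(S) = -1 + 1 = 0)
J(N) = 2 (J(N) = 2 - 0*N = 2 - 1*0 = 2 + 0 = 2)
y*(J(1) + b) = -2*(2 - 1) = -2*1 = -2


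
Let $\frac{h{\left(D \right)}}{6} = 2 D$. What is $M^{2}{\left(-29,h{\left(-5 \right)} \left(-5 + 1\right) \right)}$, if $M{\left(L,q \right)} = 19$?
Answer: $361$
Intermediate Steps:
$h{\left(D \right)} = 12 D$ ($h{\left(D \right)} = 6 \cdot 2 D = 12 D$)
$M^{2}{\left(-29,h{\left(-5 \right)} \left(-5 + 1\right) \right)} = 19^{2} = 361$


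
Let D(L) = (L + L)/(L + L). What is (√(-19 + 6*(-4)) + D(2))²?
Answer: (1 + I*√43)² ≈ -42.0 + 13.115*I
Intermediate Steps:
D(L) = 1 (D(L) = (2*L)/((2*L)) = (2*L)*(1/(2*L)) = 1)
(√(-19 + 6*(-4)) + D(2))² = (√(-19 + 6*(-4)) + 1)² = (√(-19 - 24) + 1)² = (√(-43) + 1)² = (I*√43 + 1)² = (1 + I*√43)²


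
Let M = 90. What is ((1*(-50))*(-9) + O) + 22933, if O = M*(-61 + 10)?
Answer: 18793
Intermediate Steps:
O = -4590 (O = 90*(-61 + 10) = 90*(-51) = -4590)
((1*(-50))*(-9) + O) + 22933 = ((1*(-50))*(-9) - 4590) + 22933 = (-50*(-9) - 4590) + 22933 = (450 - 4590) + 22933 = -4140 + 22933 = 18793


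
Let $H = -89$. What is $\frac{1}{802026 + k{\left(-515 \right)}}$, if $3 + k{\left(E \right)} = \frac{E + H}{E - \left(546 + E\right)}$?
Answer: $\frac{273}{218952581} \approx 1.2468 \cdot 10^{-6}$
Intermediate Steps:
$k{\left(E \right)} = - \frac{1549}{546} - \frac{E}{546}$ ($k{\left(E \right)} = -3 + \frac{E - 89}{E - \left(546 + E\right)} = -3 + \frac{-89 + E}{-546} = -3 + \left(-89 + E\right) \left(- \frac{1}{546}\right) = -3 - \left(- \frac{89}{546} + \frac{E}{546}\right) = - \frac{1549}{546} - \frac{E}{546}$)
$\frac{1}{802026 + k{\left(-515 \right)}} = \frac{1}{802026 - \frac{517}{273}} = \frac{1}{\frac{218952581}{273}} = \frac{273}{218952581}$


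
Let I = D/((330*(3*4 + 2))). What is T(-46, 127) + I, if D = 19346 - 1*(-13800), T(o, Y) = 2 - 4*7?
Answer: -43487/2310 ≈ -18.826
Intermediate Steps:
T(o, Y) = -26 (T(o, Y) = 2 - 28 = -26)
D = 33146 (D = 19346 + 13800 = 33146)
I = 16573/2310 (I = 33146/((330*(3*4 + 2))) = 33146/((330*(12 + 2))) = 33146/((330*14)) = 33146/4620 = 33146*(1/4620) = 16573/2310 ≈ 7.1745)
T(-46, 127) + I = -26 + 16573/2310 = -43487/2310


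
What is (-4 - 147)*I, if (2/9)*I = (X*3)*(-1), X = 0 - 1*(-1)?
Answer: 4077/2 ≈ 2038.5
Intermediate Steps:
X = 1 (X = 0 + 1 = 1)
I = -27/2 (I = 9*((1*3)*(-1))/2 = 9*(3*(-1))/2 = (9/2)*(-3) = -27/2 ≈ -13.500)
(-4 - 147)*I = (-4 - 147)*(-27/2) = -151*(-27/2) = 4077/2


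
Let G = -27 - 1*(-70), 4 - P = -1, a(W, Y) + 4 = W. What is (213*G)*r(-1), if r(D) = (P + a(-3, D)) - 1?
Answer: -27477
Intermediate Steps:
a(W, Y) = -4 + W
P = 5 (P = 4 - 1*(-1) = 4 + 1 = 5)
G = 43 (G = -27 + 70 = 43)
r(D) = -3 (r(D) = (5 + (-4 - 3)) - 1 = (5 - 7) - 1 = -2 - 1 = -3)
(213*G)*r(-1) = (213*43)*(-3) = 9159*(-3) = -27477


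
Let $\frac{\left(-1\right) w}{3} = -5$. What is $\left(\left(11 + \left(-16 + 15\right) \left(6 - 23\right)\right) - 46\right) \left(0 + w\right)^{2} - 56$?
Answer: $-4106$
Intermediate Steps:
$w = 15$ ($w = \left(-3\right) \left(-5\right) = 15$)
$\left(\left(11 + \left(-16 + 15\right) \left(6 - 23\right)\right) - 46\right) \left(0 + w\right)^{2} - 56 = \left(\left(11 + \left(-16 + 15\right) \left(6 - 23\right)\right) - 46\right) \left(0 + 15\right)^{2} - 56 = \left(\left(11 - -17\right) - 46\right) 15^{2} - 56 = \left(\left(11 + 17\right) - 46\right) 225 - 56 = \left(28 - 46\right) 225 - 56 = \left(-18\right) 225 - 56 = -4050 - 56 = -4106$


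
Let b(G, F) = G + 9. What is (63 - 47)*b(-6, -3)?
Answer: 48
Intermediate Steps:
b(G, F) = 9 + G
(63 - 47)*b(-6, -3) = (63 - 47)*(9 - 6) = 16*3 = 48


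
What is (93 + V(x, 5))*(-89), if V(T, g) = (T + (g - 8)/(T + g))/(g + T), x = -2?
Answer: -8188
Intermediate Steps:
V(T, g) = (T + (-8 + g)/(T + g))/(T + g)
(93 + V(x, 5))*(-89) = (93 + (-8 + 5 + (-2)² - 2*5)/(-2 + 5)²)*(-89) = (93 + (-8 + 5 + 4 - 10)/3²)*(-89) = (93 + (⅑)*(-9))*(-89) = (93 - 1)*(-89) = 92*(-89) = -8188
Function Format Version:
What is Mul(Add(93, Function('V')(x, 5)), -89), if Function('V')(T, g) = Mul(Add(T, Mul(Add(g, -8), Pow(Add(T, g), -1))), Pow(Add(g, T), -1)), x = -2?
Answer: -8188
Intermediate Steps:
Function('V')(T, g) = Mul(Pow(Add(T, g), -1), Add(T, Mul(Pow(Add(T, g), -1), Add(-8, g)))) (Function('V')(T, g) = Mul(Add(T, Mul(Add(-8, g), Pow(Add(T, g), -1))), Pow(Add(T, g), -1)) = Mul(Add(T, Mul(Pow(Add(T, g), -1), Add(-8, g))), Pow(Add(T, g), -1)) = Mul(Pow(Add(T, g), -1), Add(T, Mul(Pow(Add(T, g), -1), Add(-8, g)))))
Mul(Add(93, Function('V')(x, 5)), -89) = Mul(Add(93, Mul(Pow(Add(-2, 5), -2), Add(-8, 5, Pow(-2, 2), Mul(-2, 5)))), -89) = Mul(Add(93, Mul(Pow(3, -2), Add(-8, 5, 4, -10))), -89) = Mul(Add(93, Mul(Rational(1, 9), -9)), -89) = Mul(Add(93, -1), -89) = Mul(92, -89) = -8188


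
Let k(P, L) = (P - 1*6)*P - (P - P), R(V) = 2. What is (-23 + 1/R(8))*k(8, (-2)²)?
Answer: -360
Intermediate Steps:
k(P, L) = P*(-6 + P) (k(P, L) = (P - 6)*P - 1*0 = (-6 + P)*P + 0 = P*(-6 + P) + 0 = P*(-6 + P))
(-23 + 1/R(8))*k(8, (-2)²) = (-23 + 1/2)*(8*(-6 + 8)) = (-23 + ½)*(8*2) = -45/2*16 = -360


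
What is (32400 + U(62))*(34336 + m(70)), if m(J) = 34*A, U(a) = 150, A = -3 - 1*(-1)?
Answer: 1115423400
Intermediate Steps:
A = -2 (A = -3 + 1 = -2)
m(J) = -68 (m(J) = 34*(-2) = -68)
(32400 + U(62))*(34336 + m(70)) = (32400 + 150)*(34336 - 68) = 32550*34268 = 1115423400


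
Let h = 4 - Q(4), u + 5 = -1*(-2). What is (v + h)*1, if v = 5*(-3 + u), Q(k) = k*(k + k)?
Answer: -58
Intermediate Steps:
u = -3 (u = -5 - 1*(-2) = -5 + 2 = -3)
Q(k) = 2*k**2 (Q(k) = k*(2*k) = 2*k**2)
h = -28 (h = 4 - 2*4**2 = 4 - 2*16 = 4 - 1*32 = 4 - 32 = -28)
v = -30 (v = 5*(-3 - 3) = 5*(-6) = -30)
(v + h)*1 = (-30 - 28)*1 = -58*1 = -58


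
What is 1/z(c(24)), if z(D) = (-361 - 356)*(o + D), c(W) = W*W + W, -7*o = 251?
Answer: -7/2831433 ≈ -2.4722e-6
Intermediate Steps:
o = -251/7 (o = -⅐*251 = -251/7 ≈ -35.857)
c(W) = W + W² (c(W) = W² + W = W + W²)
z(D) = 179967/7 - 717*D (z(D) = (-361 - 356)*(-251/7 + D) = -717*(-251/7 + D) = 179967/7 - 717*D)
1/z(c(24)) = 1/(179967/7 - 17208*(1 + 24)) = 1/(179967/7 - 17208*25) = 1/(179967/7 - 717*600) = 1/(179967/7 - 430200) = 1/(-2831433/7) = -7/2831433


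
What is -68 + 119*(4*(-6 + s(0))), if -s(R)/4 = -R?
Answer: -2924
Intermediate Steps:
s(R) = 4*R (s(R) = -(-4)*R = 4*R)
-68 + 119*(4*(-6 + s(0))) = -68 + 119*(4*(-6 + 4*0)) = -68 + 119*(4*(-6 + 0)) = -68 + 119*(4*(-6)) = -68 + 119*(-24) = -68 - 2856 = -2924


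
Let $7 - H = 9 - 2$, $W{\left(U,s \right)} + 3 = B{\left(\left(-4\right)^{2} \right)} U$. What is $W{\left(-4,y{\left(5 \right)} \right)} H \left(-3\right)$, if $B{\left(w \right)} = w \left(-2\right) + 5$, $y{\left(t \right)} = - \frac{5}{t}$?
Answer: $0$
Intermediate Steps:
$B{\left(w \right)} = 5 - 2 w$ ($B{\left(w \right)} = - 2 w + 5 = 5 - 2 w$)
$W{\left(U,s \right)} = -3 - 27 U$ ($W{\left(U,s \right)} = -3 + \left(5 - 2 \left(-4\right)^{2}\right) U = -3 + \left(5 - 32\right) U = -3 - 27 U$)
$H = 0$ ($H = 7 - \left(9 - 2\right) = 7 - 7 = 0$)
$W{\left(-4,y{\left(5 \right)} \right)} H \left(-3\right) = \left(-3 - -108\right) 0 \left(-3\right) = \left(-3 + 108\right) 0 \left(-3\right) = 105 \cdot 0 \left(-3\right) = 0 \left(-3\right) = 0$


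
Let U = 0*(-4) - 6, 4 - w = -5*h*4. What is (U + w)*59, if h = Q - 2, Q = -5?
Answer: -8378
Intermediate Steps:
h = -7 (h = -5 - 2 = -7)
w = -136 (w = 4 - (-5*(-7))*4 = 4 - 35*4 = 4 - 1*140 = 4 - 140 = -136)
U = -6 (U = 0 - 6 = -6)
(U + w)*59 = (-6 - 136)*59 = -142*59 = -8378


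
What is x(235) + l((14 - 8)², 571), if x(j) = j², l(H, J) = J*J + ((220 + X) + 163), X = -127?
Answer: 381522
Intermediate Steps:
l(H, J) = 256 + J² (l(H, J) = J*J + ((220 - 127) + 163) = J² + (93 + 163) = J² + 256 = 256 + J²)
x(235) + l((14 - 8)², 571) = 235² + (256 + 571²) = 55225 + (256 + 326041) = 55225 + 326297 = 381522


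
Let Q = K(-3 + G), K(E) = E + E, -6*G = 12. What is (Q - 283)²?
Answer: 85849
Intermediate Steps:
G = -2 (G = -⅙*12 = -2)
K(E) = 2*E
Q = -10 (Q = 2*(-3 - 2) = 2*(-5) = -10)
(Q - 283)² = (-10 - 283)² = (-293)² = 85849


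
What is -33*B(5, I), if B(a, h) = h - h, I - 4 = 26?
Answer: 0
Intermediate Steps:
I = 30 (I = 4 + 26 = 30)
B(a, h) = 0
-33*B(5, I) = -33*0 = 0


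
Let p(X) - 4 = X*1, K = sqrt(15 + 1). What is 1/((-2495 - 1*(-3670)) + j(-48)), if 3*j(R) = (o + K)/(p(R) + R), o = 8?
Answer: 23/27024 ≈ 0.00085110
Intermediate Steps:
K = 4 (K = sqrt(16) = 4)
p(X) = 4 + X (p(X) = 4 + X*1 = 4 + X)
j(R) = 4/(4 + 2*R) (j(R) = ((8 + 4)/((4 + R) + R))/3 = (12/(4 + 2*R))/3 = 4/(4 + 2*R))
1/((-2495 - 1*(-3670)) + j(-48)) = 1/((-2495 - 1*(-3670)) + 2/(2 - 48)) = 1/((-2495 + 3670) + 2/(-46)) = 1/(1175 + 2*(-1/46)) = 1/(1175 - 1/23) = 1/(27024/23) = 23/27024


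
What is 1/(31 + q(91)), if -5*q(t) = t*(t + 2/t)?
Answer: -5/8128 ≈ -0.00061516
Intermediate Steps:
q(t) = -t*(t + 2/t)/5
1/(31 + q(91)) = 1/(31 + (-⅖ - ⅕*91²)) = 1/(31 + (-⅖ - ⅕*8281)) = 1/(31 + (-⅖ - 8281/5)) = 1/(31 - 8283/5) = 1/(-8128/5) = -5/8128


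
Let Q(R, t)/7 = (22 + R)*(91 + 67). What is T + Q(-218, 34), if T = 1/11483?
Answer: -2489238807/11483 ≈ -2.1678e+5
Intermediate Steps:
Q(R, t) = 24332 + 1106*R (Q(R, t) = 7*((22 + R)*(91 + 67)) = 7*((22 + R)*158) = 7*(3476 + 158*R) = 24332 + 1106*R)
T = 1/11483 ≈ 8.7085e-5
T + Q(-218, 34) = 1/11483 + (24332 + 1106*(-218)) = 1/11483 + (24332 - 241108) = 1/11483 - 216776 = -2489238807/11483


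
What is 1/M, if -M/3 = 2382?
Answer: -1/7146 ≈ -0.00013994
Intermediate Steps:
M = -7146 (M = -3*2382 = -7146)
1/M = 1/(-7146) = -1/7146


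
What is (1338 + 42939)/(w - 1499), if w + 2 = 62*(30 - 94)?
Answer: -14759/1823 ≈ -8.0960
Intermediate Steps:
w = -3970 (w = -2 + 62*(30 - 94) = -2 + 62*(-64) = -2 - 3968 = -3970)
(1338 + 42939)/(w - 1499) = (1338 + 42939)/(-3970 - 1499) = 44277/(-5469) = 44277*(-1/5469) = -14759/1823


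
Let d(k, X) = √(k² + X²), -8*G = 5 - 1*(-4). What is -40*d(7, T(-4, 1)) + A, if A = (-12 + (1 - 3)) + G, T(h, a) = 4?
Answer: -121/8 - 40*√65 ≈ -337.62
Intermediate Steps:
G = -9/8 (G = -(5 - 1*(-4))/8 = -(5 + 4)/8 = -⅛*9 = -9/8 ≈ -1.1250)
d(k, X) = √(X² + k²)
A = -121/8 (A = (-12 + (1 - 3)) - 9/8 = (-12 - 2) - 9/8 = -14 - 9/8 = -121/8 ≈ -15.125)
-40*d(7, T(-4, 1)) + A = -40*√(4² + 7²) - 121/8 = -40*√(16 + 49) - 121/8 = -40*√65 - 121/8 = -121/8 - 40*√65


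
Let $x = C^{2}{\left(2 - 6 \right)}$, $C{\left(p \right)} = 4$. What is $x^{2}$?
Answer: $256$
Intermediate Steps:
$x = 16$ ($x = 4^{2} = 16$)
$x^{2} = 16^{2} = 256$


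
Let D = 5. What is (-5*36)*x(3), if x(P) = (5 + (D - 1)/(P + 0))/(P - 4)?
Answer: 1140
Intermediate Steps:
x(P) = (5 + 4/P)/(-4 + P) (x(P) = (5 + (5 - 1)/(P + 0))/(P - 4) = (5 + 4/P)/(-4 + P))
(-5*36)*x(3) = (-5*36)*((4 + 5*3)/(3*(-4 + 3))) = -60*(4 + 15)/(-1) = -60*(-1)*19 = -180*(-19/3) = 1140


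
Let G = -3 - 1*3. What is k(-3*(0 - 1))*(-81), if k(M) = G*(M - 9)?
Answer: -2916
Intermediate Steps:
G = -6 (G = -3 - 3 = -6)
k(M) = 54 - 6*M (k(M) = -6*(M - 9) = -6*(-9 + M) = 54 - 6*M)
k(-3*(0 - 1))*(-81) = (54 - (-18)*(0 - 1))*(-81) = (54 - (-18)*(-1))*(-81) = (54 - 6*3)*(-81) = (54 - 18)*(-81) = 36*(-81) = -2916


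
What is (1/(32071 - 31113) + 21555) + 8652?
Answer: 28938307/958 ≈ 30207.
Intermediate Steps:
(1/(32071 - 31113) + 21555) + 8652 = (1/958 + 21555) + 8652 = 20649691/958 + 8652 = 28938307/958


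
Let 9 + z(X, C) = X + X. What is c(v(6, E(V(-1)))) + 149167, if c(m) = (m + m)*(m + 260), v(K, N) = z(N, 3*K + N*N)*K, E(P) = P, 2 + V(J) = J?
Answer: 118567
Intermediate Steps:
V(J) = -2 + J
z(X, C) = -9 + 2*X (z(X, C) = -9 + (X + X) = -9 + 2*X)
v(K, N) = K*(-9 + 2*N) (v(K, N) = (-9 + 2*N)*K = K*(-9 + 2*N))
c(m) = 2*m*(260 + m) (c(m) = (2*m)*(260 + m) = 2*m*(260 + m))
c(v(6, E(V(-1)))) + 149167 = 2*(6*(-9 + 2*(-2 - 1)))*(260 + 6*(-9 + 2*(-2 - 1))) + 149167 = 2*(6*(-9 + 2*(-3)))*(260 + 6*(-9 + 2*(-3))) + 149167 = 2*(6*(-9 - 6))*(260 + 6*(-9 - 6)) + 149167 = 2*(6*(-15))*(260 + 6*(-15)) + 149167 = 2*(-90)*(260 - 90) + 149167 = 2*(-90)*170 + 149167 = -30600 + 149167 = 118567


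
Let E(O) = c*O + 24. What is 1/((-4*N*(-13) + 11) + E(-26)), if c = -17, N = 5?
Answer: 1/737 ≈ 0.0013569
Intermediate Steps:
E(O) = 24 - 17*O (E(O) = -17*O + 24 = 24 - 17*O)
1/((-4*N*(-13) + 11) + E(-26)) = 1/((-4*5*(-13) + 11) + (24 - 17*(-26))) = 1/((-20*(-13) + 11) + (24 + 442)) = 1/((260 + 11) + 466) = 1/(271 + 466) = 1/737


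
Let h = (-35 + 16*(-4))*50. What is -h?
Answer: 4950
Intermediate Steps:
h = -4950 (h = (-35 - 64)*50 = -99*50 = -4950)
-h = -1*(-4950) = 4950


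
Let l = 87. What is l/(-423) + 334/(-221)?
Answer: -53503/31161 ≈ -1.7170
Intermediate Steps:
l/(-423) + 334/(-221) = 87/(-423) + 334/(-221) = 87*(-1/423) + 334*(-1/221) = -29/141 - 334/221 = -53503/31161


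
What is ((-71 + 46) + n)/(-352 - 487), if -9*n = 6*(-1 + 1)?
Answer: 25/839 ≈ 0.029797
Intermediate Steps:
n = 0 (n = -2*(-1 + 1)/3 = -2*0/3 = -⅑*0 = 0)
((-71 + 46) + n)/(-352 - 487) = ((-71 + 46) + 0)/(-352 - 487) = (-25 + 0)/(-839) = -25*(-1/839) = 25/839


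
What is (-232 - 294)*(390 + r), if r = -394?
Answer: 2104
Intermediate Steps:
(-232 - 294)*(390 + r) = (-232 - 294)*(390 - 394) = -526*(-4) = 2104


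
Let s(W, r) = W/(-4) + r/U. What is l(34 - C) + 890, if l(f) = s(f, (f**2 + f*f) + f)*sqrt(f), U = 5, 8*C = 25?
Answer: 890 + 30381*sqrt(494)/320 ≈ 3000.2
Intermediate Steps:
C = 25/8 (C = (1/8)*25 = 25/8 ≈ 3.1250)
s(W, r) = -W/4 + r/5 (s(W, r) = W/(-4) + r/5 = W*(-1/4) + r*(1/5) = -W/4 + r/5)
l(f) = sqrt(f)*(-f/20 + 2*f**2/5) (l(f) = (-f/4 + ((f**2 + f*f) + f)/5)*sqrt(f) = (-f/4 + ((f**2 + f**2) + f)/5)*sqrt(f) = (-f/4 + (2*f**2 + f)/5)*sqrt(f) = (-f/4 + (f + 2*f**2)/5)*sqrt(f) = (-f/4 + (f/5 + 2*f**2/5))*sqrt(f) = (-f/20 + 2*f**2/5)*sqrt(f) = sqrt(f)*(-f/20 + 2*f**2/5))
l(34 - C) + 890 = (34 - 1*25/8)**(3/2)*(-1 + 8*(34 - 1*25/8))/20 + 890 = (34 - 25/8)**(3/2)*(-1 + 8*(34 - 25/8))/20 + 890 = (247/8)**(3/2)*(-1 + 8*(247/8))/20 + 890 = (247*sqrt(494)/32)*(-1 + 247)/20 + 890 = (1/20)*(247*sqrt(494)/32)*246 + 890 = 30381*sqrt(494)/320 + 890 = 890 + 30381*sqrt(494)/320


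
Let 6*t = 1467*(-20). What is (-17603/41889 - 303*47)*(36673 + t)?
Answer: -18960429993116/41889 ≈ -4.5264e+8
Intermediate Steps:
t = -4890 (t = (1467*(-20))/6 = (⅙)*(-29340) = -4890)
(-17603/41889 - 303*47)*(36673 + t) = (-17603/41889 - 303*47)*(36673 - 4890) = (-17603*1/41889 - 14241)*31783 = (-17603/41889 - 14241)*31783 = -596558852/41889*31783 = -18960429993116/41889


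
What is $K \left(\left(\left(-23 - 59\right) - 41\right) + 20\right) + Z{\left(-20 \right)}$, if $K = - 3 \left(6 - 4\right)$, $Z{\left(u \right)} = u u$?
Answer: $1018$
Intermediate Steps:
$Z{\left(u \right)} = u^{2}$
$K = -6$ ($K = \left(-3\right) 2 = -6$)
$K \left(\left(\left(-23 - 59\right) - 41\right) + 20\right) + Z{\left(-20 \right)} = - 6 \left(\left(\left(-23 - 59\right) - 41\right) + 20\right) + \left(-20\right)^{2} = - 6 \left(\left(-82 - 41\right) + 20\right) + 400 = - 6 \left(-123 + 20\right) + 400 = \left(-6\right) \left(-103\right) + 400 = 618 + 400 = 1018$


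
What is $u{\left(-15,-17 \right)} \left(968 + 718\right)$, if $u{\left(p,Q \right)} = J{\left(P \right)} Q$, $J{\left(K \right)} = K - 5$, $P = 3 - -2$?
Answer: $0$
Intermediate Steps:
$P = 5$ ($P = 3 + 2 = 5$)
$J{\left(K \right)} = -5 + K$
$u{\left(p,Q \right)} = 0$ ($u{\left(p,Q \right)} = \left(-5 + 5\right) Q = 0 Q = 0$)
$u{\left(-15,-17 \right)} \left(968 + 718\right) = 0 \left(968 + 718\right) = 0 \cdot 1686 = 0$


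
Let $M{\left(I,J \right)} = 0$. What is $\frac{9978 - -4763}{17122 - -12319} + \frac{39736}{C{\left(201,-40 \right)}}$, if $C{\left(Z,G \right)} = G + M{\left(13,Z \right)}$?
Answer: $- \frac{146159742}{147205} \approx -992.9$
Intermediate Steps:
$C{\left(Z,G \right)} = G$ ($C{\left(Z,G \right)} = G + 0 = G$)
$\frac{9978 - -4763}{17122 - -12319} + \frac{39736}{C{\left(201,-40 \right)}} = \frac{9978 - -4763}{17122 - -12319} + \frac{39736}{-40} = \frac{9978 + 4763}{17122 + 12319} + 39736 \left(- \frac{1}{40}\right) = \frac{14741}{29441} - \frac{4967}{5} = - \frac{146159742}{147205}$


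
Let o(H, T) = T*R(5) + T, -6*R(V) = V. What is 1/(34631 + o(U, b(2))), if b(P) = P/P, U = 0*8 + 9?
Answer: 6/207787 ≈ 2.8876e-5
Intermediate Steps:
U = 9 (U = 0 + 9 = 9)
b(P) = 1
R(V) = -V/6
o(H, T) = T/6 (o(H, T) = T*(-1/6*5) + T = T*(-5/6) + T = -5*T/6 + T = T/6)
1/(34631 + o(U, b(2))) = 1/(34631 + (1/6)*1) = 1/(34631 + 1/6) = 1/(207787/6) = 6/207787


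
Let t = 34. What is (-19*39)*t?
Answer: -25194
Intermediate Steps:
(-19*39)*t = -19*39*34 = -741*34 = -25194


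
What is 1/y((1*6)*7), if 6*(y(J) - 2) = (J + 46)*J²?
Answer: 1/25874 ≈ 3.8649e-5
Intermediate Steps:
y(J) = 2 + J²*(46 + J)/6 (y(J) = 2 + ((J + 46)*J²)/6 = 2 + ((46 + J)*J²)/6 = 2 + (J²*(46 + J))/6 = 2 + J²*(46 + J)/6)
1/y((1*6)*7) = 1/(2 + ((1*6)*7)³/6 + 23*((1*6)*7)²/3) = 1/(2 + (6*7)³/6 + 23*(6*7)²/3) = 1/(2 + (⅙)*42³ + (23/3)*42²) = 1/(2 + (⅙)*74088 + (23/3)*1764) = 1/(2 + 12348 + 13524) = 1/25874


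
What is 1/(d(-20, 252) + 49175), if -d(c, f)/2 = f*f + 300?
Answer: -1/78433 ≈ -1.2750e-5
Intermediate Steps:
d(c, f) = -600 - 2*f**2 (d(c, f) = -2*(f*f + 300) = -2*(f**2 + 300) = -2*(300 + f**2) = -600 - 2*f**2)
1/(d(-20, 252) + 49175) = 1/((-600 - 2*252**2) + 49175) = 1/((-600 - 2*63504) + 49175) = 1/((-600 - 127008) + 49175) = 1/(-127608 + 49175) = 1/(-78433) = -1/78433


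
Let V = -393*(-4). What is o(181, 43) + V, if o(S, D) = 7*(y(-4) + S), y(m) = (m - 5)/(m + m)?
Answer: 22775/8 ≈ 2846.9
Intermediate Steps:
y(m) = (-5 + m)/(2*m) (y(m) = (-5 + m)/((2*m)) = (-5 + m)*(1/(2*m)) = (-5 + m)/(2*m))
o(S, D) = 63/8 + 7*S (o(S, D) = 7*((1/2)*(-5 - 4)/(-4) + S) = 7*((1/2)*(-1/4)*(-9) + S) = 7*(9/8 + S) = 63/8 + 7*S)
V = 1572
o(181, 43) + V = (63/8 + 7*181) + 1572 = (63/8 + 1267) + 1572 = 10199/8 + 1572 = 22775/8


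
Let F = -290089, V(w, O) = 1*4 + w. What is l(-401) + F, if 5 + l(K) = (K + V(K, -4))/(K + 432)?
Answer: -8993712/31 ≈ -2.9012e+5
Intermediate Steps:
V(w, O) = 4 + w
l(K) = -5 + (4 + 2*K)/(432 + K) (l(K) = -5 + (K + (4 + K))/(K + 432) = -5 + (4 + 2*K)/(432 + K))
l(-401) + F = (-2156 - 3*(-401))/(432 - 401) - 290089 = (-2156 + 1203)/31 - 290089 = (1/31)*(-953) - 290089 = -953/31 - 290089 = -8993712/31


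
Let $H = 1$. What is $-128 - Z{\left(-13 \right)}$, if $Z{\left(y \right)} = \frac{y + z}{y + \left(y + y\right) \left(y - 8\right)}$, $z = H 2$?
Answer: $- \frac{68213}{533} \approx -127.98$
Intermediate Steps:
$z = 2$ ($z = 1 \cdot 2 = 2$)
$Z{\left(y \right)} = \frac{2 + y}{y + 2 y \left(-8 + y\right)}$ ($Z{\left(y \right)} = \frac{y + 2}{y + \left(y + y\right) \left(y - 8\right)} = \frac{2 + y}{y + 2 y \left(-8 + y\right)}$)
$-128 - Z{\left(-13 \right)} = -128 - \frac{2 - 13}{\left(-13\right) \left(-15 + 2 \left(-13\right)\right)} = -128 - \left(- \frac{1}{13}\right) \frac{1}{-15 - 26} \left(-11\right) = -128 - \left(- \frac{1}{13}\right) \frac{1}{-41} \left(-11\right) = -128 - \left(- \frac{1}{13}\right) \left(- \frac{1}{41}\right) \left(-11\right) = -128 - - \frac{11}{533} = -128 + \frac{11}{533} = - \frac{68213}{533}$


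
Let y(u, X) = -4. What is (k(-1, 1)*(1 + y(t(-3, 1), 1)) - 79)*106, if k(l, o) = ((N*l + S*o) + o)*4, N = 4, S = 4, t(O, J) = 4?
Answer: -9646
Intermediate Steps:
k(l, o) = 16*l + 20*o (k(l, o) = ((4*l + 4*o) + o)*4 = (4*l + 5*o)*4 = 16*l + 20*o)
(k(-1, 1)*(1 + y(t(-3, 1), 1)) - 79)*106 = ((16*(-1) + 20*1)*(1 - 4) - 79)*106 = ((-16 + 20)*(-3) - 79)*106 = (4*(-3) - 79)*106 = (-12 - 79)*106 = -91*106 = -9646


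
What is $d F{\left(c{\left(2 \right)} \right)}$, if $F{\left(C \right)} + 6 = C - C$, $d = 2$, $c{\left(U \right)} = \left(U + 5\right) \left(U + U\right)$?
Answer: $-12$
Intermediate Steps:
$c{\left(U \right)} = 2 U \left(5 + U\right)$ ($c{\left(U \right)} = \left(5 + U\right) 2 U = 2 U \left(5 + U\right)$)
$F{\left(C \right)} = -6$ ($F{\left(C \right)} = -6 + \left(C - C\right) = -6 + 0 = -6$)
$d F{\left(c{\left(2 \right)} \right)} = 2 \left(-6\right) = -12$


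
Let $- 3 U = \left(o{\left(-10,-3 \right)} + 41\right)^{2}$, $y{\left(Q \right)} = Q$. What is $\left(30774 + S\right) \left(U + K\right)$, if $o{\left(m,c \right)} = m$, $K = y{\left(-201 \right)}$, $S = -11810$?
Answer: $- \frac{29659696}{3} \approx -9.8866 \cdot 10^{6}$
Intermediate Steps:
$K = -201$
$U = - \frac{961}{3}$ ($U = - \frac{\left(-10 + 41\right)^{2}}{3} = - \frac{31^{2}}{3} = \left(- \frac{1}{3}\right) 961 = - \frac{961}{3} \approx -320.33$)
$\left(30774 + S\right) \left(U + K\right) = \left(30774 - 11810\right) \left(- \frac{961}{3} - 201\right) = 18964 \left(- \frac{1564}{3}\right) = - \frac{29659696}{3}$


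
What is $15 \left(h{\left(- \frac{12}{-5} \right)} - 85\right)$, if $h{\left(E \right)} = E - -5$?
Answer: $-1164$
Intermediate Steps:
$h{\left(E \right)} = 5 + E$ ($h{\left(E \right)} = E + 5 = 5 + E$)
$15 \left(h{\left(- \frac{12}{-5} \right)} - 85\right) = 15 \left(\left(5 - \frac{12}{-5}\right) - 85\right) = 15 \left(\left(5 - - \frac{12}{5}\right) - 85\right) = 15 \left(\left(5 + \frac{12}{5}\right) - 85\right) = 15 \left(\frac{37}{5} - 85\right) = 15 \left(- \frac{388}{5}\right) = -1164$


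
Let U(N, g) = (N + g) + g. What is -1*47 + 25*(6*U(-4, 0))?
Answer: -647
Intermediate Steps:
U(N, g) = N + 2*g
-1*47 + 25*(6*U(-4, 0)) = -1*47 + 25*(6*(-4 + 2*0)) = -47 + 25*(6*(-4 + 0)) = -47 + 25*(6*(-4)) = -47 + 25*(-24) = -47 - 600 = -647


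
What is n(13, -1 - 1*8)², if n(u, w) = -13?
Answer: 169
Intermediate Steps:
n(13, -1 - 1*8)² = (-13)² = 169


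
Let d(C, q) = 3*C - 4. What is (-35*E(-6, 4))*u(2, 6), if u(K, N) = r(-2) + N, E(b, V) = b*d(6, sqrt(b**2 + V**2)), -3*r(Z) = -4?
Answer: 21560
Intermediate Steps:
d(C, q) = -4 + 3*C
r(Z) = 4/3 (r(Z) = -1/3*(-4) = 4/3)
E(b, V) = 14*b (E(b, V) = b*(-4 + 3*6) = b*(-4 + 18) = b*14 = 14*b)
u(K, N) = 4/3 + N
(-35*E(-6, 4))*u(2, 6) = (-490*(-6))*(4/3 + 6) = -35*(-84)*(22/3) = 2940*(22/3) = 21560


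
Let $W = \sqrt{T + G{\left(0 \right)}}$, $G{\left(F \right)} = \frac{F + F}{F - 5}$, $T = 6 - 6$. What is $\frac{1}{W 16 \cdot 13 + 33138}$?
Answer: $\frac{1}{33138} \approx 3.0177 \cdot 10^{-5}$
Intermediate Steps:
$T = 0$ ($T = 6 - 6 = 0$)
$G{\left(F \right)} = \frac{2 F}{-5 + F}$
$W = 0$ ($W = \sqrt{0 + 2 \cdot 0 \frac{1}{-5 + 0}} = \sqrt{0 + 2 \cdot 0 \frac{1}{-5}} = \sqrt{0 + 2 \cdot 0 \left(- \frac{1}{5}\right)} = \sqrt{0 + 0} = \sqrt{0} = 0$)
$\frac{1}{W 16 \cdot 13 + 33138} = \frac{1}{0 \cdot 16 \cdot 13 + 33138} = \frac{1}{0 \cdot 13 + 33138} = \frac{1}{0 + 33138} = \frac{1}{33138}$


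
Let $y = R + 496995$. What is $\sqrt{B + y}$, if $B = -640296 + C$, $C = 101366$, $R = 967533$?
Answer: $\sqrt{925598} \approx 962.08$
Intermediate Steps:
$y = 1464528$ ($y = 967533 + 496995 = 1464528$)
$B = -538930$ ($B = -640296 + 101366 = -538930$)
$\sqrt{B + y} = \sqrt{-538930 + 1464528} = \sqrt{925598}$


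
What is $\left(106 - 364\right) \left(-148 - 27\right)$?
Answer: $45150$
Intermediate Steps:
$\left(106 - 364\right) \left(-148 - 27\right) = - 258 \left(-148 - 27\right) = \left(-258\right) \left(-175\right) = 45150$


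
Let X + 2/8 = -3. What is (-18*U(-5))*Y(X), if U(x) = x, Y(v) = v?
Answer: -585/2 ≈ -292.50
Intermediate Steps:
X = -13/4 (X = -¼ - 3 = -13/4 ≈ -3.2500)
(-18*U(-5))*Y(X) = -18*(-5)*(-13/4) = 90*(-13/4) = -585/2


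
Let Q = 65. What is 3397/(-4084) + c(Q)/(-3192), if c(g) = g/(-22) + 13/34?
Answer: -506429621/609438984 ≈ -0.83098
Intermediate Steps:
c(g) = 13/34 - g/22 (c(g) = g*(-1/22) + 13*(1/34) = -g/22 + 13/34 = 13/34 - g/22)
3397/(-4084) + c(Q)/(-3192) = 3397/(-4084) + (13/34 - 1/22*65)/(-3192) = 3397*(-1/4084) + (13/34 - 65/22)*(-1/3192) = -3397/4084 - 481/187*(-1/3192) = -3397/4084 + 481/596904 = -506429621/609438984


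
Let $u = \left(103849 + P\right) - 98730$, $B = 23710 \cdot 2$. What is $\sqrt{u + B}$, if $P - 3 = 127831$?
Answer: $\sqrt{180373} \approx 424.7$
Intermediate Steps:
$P = 127834$ ($P = 3 + 127831 = 127834$)
$B = 47420$
$u = 132953$ ($u = \left(103849 + 127834\right) - 98730 = 231683 - 98730 = 132953$)
$\sqrt{u + B} = \sqrt{132953 + 47420} = \sqrt{180373}$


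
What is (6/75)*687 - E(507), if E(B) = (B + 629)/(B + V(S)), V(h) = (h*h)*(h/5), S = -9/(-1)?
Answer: 271421/5100 ≈ 53.220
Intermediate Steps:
S = 9 (S = -9*(-1) = 9)
V(h) = h³/5 (V(h) = h²*(h*(⅕)) = h²*(h/5) = h³/5)
E(B) = (629 + B)/(729/5 + B) (E(B) = (B + 629)/(B + (⅕)*9³) = (629 + B)/(B + (⅕)*729) = (629 + B)/(B + 729/5) = (629 + B)/(729/5 + B))
(6/75)*687 - E(507) = (6/75)*687 - 5*(629 + 507)/(729 + 5*507) = (6*(1/75))*687 - 5*1136/(729 + 2535) = (2/25)*687 - 5*1136/3264 = 1374/25 - 5*1136/3264 = 1374/25 - 1*355/204 = 1374/25 - 355/204 = 271421/5100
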